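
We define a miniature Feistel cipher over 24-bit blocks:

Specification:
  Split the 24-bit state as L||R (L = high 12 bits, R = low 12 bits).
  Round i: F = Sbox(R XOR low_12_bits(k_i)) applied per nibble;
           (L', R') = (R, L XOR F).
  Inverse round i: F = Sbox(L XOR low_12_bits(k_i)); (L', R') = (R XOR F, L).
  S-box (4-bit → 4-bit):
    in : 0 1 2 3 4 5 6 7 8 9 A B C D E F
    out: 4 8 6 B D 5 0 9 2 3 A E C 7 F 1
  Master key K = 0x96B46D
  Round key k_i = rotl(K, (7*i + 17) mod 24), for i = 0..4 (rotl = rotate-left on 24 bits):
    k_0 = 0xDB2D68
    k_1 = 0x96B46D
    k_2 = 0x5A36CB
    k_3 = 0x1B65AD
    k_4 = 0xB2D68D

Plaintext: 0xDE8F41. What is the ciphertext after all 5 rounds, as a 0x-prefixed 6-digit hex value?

0x25D465

s_0 = plaintext = 0xDE8F41
s_1 = Round(s_0, k_0) = 0xF41B8B
s_2 = Round(s_1, k_1) = 0xB8BEB1
s_3 = Round(s_2, k_2) = 0xEB1911
s_4 = Round(s_3, k_3) = 0x91125D
s_5 = Round(s_4, k_4) = 0x25D465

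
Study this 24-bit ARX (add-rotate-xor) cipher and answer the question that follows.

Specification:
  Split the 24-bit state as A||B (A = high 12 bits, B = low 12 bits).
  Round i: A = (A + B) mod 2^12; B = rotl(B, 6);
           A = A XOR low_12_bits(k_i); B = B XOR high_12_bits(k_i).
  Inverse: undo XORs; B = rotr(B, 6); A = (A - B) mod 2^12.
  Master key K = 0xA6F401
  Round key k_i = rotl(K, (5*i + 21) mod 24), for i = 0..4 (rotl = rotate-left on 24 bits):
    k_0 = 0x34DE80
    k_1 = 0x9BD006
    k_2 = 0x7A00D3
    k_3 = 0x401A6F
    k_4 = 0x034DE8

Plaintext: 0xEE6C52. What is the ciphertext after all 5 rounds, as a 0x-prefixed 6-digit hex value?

0x983F5E

s_0 = plaintext = 0xEE6C52
s_1 = Round(s_0, k_0) = 0x5B87FC
s_2 = Round(s_1, k_1) = 0xDB26A2
s_3 = Round(s_2, k_2) = 0x487F3A
s_4 = Round(s_3, k_3) = 0x9AEABD
s_5 = Round(s_4, k_4) = 0x983F5E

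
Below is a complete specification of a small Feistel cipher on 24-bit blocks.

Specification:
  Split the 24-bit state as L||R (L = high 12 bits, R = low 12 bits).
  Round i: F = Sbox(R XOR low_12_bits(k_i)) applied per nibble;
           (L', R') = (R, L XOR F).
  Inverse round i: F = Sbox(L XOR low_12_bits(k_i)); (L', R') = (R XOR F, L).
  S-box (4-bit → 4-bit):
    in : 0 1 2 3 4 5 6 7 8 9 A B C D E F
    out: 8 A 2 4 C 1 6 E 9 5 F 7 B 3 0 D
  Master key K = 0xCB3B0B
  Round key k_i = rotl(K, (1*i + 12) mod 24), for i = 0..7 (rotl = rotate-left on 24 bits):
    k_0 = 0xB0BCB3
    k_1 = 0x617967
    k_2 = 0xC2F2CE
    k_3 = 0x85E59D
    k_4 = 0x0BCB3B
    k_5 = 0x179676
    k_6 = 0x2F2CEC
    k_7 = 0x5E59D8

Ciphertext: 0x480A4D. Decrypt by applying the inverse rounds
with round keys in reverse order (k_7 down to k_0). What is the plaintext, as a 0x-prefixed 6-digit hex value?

0x91E649

s_0 = ciphertext = 0x480A4D
s_1 = InvRound(s_0, k_7) = 0x954480
s_2 = InvRound(s_1, k_6) = 0x5F9954
s_3 = InvRound(s_2, k_5) = 0xDC95F9
s_4 = InvRound(s_3, k_4) = 0x32BDC9
s_5 = InvRound(s_4, k_3) = 0xBBF32B
s_6 = InvRound(s_5, k_2) = 0x6C1BBF
s_7 = InvRound(s_6, k_1) = 0x6496C1
s_8 = InvRound(s_7, k_0) = 0x91E649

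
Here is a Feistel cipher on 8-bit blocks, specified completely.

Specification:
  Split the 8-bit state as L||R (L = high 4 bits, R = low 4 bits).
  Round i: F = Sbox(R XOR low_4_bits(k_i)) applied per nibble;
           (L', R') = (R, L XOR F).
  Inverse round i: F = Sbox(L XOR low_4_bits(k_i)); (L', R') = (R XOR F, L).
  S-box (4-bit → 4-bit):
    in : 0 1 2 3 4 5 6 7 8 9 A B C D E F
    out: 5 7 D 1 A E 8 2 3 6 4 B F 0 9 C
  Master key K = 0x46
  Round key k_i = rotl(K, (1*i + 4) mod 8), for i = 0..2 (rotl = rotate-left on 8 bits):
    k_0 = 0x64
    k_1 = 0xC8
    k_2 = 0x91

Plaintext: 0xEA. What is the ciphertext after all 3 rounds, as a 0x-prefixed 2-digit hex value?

0x65

s_0 = plaintext = 0xEA
s_1 = Round(s_0, k_0) = 0xA7
s_2 = Round(s_1, k_1) = 0x76
s_3 = Round(s_2, k_2) = 0x65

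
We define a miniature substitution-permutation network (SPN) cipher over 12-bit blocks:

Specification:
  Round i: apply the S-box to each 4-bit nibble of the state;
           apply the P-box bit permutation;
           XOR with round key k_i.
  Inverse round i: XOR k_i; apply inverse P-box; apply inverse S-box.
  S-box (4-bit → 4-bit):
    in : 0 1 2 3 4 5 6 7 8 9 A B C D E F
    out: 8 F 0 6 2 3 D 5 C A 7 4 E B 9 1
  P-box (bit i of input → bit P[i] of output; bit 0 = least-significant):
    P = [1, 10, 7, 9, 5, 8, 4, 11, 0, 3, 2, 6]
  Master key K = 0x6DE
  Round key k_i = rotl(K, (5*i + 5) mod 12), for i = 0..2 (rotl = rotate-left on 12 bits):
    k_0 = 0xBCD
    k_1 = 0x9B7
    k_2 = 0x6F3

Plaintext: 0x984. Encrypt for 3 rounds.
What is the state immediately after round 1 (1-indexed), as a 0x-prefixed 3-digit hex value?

s_0 = plaintext = 0x984
s_1 = Round(s_0, k_0) = 0x795
s_2 = Round(s_1, k_1) = 0x4B0
s_3 = Round(s_2, k_2) = 0x4EB

0x795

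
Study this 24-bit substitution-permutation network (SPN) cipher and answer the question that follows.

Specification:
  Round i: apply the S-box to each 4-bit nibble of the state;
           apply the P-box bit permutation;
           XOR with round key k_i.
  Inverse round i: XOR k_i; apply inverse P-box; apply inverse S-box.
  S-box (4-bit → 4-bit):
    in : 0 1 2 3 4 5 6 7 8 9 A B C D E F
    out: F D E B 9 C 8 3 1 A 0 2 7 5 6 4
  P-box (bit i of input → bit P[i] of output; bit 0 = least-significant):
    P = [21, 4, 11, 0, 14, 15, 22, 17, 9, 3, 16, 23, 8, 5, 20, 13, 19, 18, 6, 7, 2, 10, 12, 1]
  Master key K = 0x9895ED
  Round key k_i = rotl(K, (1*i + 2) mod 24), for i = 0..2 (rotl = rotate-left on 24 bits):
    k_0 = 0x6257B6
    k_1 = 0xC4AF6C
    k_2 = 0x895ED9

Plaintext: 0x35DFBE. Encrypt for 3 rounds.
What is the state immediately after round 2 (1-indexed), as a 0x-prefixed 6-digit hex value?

s_0 = plaintext = 0x35DFBE
s_1 = Round(s_0, k_0) = 0x73DA60
s_2 = Round(s_1, k_1) = 0xFAA2F9
s_3 = Round(s_2, k_2) = 0x484EC0

0xFAA2F9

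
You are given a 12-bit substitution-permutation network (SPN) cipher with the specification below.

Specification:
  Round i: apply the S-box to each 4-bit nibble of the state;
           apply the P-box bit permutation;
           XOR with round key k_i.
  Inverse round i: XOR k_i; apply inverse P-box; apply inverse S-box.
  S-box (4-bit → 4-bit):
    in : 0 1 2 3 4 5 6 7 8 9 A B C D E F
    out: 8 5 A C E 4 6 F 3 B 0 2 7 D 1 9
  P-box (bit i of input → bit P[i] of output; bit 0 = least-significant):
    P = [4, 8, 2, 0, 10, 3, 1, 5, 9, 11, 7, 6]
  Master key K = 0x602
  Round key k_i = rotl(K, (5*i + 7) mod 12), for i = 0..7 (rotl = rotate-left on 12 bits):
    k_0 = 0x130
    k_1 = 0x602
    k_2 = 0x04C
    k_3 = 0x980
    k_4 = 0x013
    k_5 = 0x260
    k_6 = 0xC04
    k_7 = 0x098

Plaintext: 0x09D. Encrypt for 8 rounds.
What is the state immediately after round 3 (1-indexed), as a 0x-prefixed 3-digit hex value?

s_0 = plaintext = 0x09D
s_1 = Round(s_0, k_0) = 0x54D
s_2 = Round(s_1, k_1) = 0x6BD
s_3 = Round(s_2, k_2) = 0x8D1
s_4 = Round(s_3, k_3) = 0x7B6
s_5 = Round(s_4, k_4) = 0xBDF
s_6 = Round(s_5, k_5) = 0xE53
s_7 = Round(s_6, k_6) = 0xE03
s_8 = Round(s_7, k_7) = 0x2BD

0x8D1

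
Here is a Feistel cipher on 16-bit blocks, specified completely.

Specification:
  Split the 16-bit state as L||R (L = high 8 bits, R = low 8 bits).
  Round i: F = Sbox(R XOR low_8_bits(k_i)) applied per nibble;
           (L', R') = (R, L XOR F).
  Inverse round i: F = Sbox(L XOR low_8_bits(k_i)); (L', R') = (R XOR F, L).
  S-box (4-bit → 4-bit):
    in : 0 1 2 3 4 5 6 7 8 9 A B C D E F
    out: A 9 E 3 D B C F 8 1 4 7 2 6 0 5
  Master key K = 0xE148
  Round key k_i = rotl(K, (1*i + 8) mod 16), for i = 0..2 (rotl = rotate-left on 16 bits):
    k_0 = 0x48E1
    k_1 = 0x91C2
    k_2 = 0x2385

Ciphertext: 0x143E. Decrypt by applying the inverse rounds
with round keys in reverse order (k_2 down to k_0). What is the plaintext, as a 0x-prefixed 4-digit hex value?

s_0 = ciphertext = 0x143E
s_1 = InvRound(s_0, k_2) = 0x2714
s_2 = InvRound(s_1, k_1) = 0x1F27
s_3 = InvRound(s_2, k_0) = 0x771F

0x771F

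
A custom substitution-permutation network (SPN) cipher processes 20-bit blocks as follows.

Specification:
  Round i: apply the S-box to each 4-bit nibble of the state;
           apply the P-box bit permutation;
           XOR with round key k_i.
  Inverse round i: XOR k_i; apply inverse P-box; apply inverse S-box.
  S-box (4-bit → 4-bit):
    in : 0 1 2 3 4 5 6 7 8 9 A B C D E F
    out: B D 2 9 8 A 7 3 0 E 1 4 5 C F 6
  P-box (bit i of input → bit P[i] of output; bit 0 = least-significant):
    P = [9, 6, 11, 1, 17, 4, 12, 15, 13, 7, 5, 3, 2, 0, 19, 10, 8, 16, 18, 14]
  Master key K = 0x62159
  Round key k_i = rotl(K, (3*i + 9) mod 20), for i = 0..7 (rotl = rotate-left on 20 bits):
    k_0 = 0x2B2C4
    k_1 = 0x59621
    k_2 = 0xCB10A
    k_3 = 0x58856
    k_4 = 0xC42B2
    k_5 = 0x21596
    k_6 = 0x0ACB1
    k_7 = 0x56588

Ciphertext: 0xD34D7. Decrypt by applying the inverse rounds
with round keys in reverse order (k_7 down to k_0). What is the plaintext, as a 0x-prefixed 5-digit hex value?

0x824C5

s_0 = ciphertext = 0xD34D7
s_1 = InvRound(s_0, k_7) = 0x364F5
s_2 = InvRound(s_1, k_6) = 0x5A83F
s_3 = InvRound(s_2, k_5) = 0x65E1B
s_4 = InvRound(s_3, k_4) = 0x899CB
s_5 = InvRound(s_4, k_3) = 0x665F8
s_6 = InvRound(s_5, k_2) = 0x4DFE5
s_7 = InvRound(s_6, k_1) = 0x0A28F
s_8 = InvRound(s_7, k_0) = 0x824C5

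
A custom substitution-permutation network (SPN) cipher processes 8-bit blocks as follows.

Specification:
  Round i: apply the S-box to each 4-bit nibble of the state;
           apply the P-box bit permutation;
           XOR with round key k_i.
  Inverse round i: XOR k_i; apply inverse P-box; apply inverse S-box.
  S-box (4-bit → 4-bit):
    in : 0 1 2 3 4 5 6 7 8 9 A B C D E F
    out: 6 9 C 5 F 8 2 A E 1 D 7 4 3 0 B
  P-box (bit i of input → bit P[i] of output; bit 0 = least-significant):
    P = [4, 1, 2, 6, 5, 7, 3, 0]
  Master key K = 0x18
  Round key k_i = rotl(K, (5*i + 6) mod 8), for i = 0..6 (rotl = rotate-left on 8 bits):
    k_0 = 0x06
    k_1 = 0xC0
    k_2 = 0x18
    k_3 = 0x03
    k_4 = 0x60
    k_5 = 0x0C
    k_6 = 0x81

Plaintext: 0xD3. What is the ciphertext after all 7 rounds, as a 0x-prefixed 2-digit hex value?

0x14

s_0 = plaintext = 0xD3
s_1 = Round(s_0, k_0) = 0xB2
s_2 = Round(s_1, k_1) = 0x2C
s_3 = Round(s_2, k_2) = 0x15
s_4 = Round(s_3, k_3) = 0x62
s_5 = Round(s_4, k_4) = 0xA4
s_6 = Round(s_5, k_5) = 0x73
s_7 = Round(s_6, k_6) = 0x14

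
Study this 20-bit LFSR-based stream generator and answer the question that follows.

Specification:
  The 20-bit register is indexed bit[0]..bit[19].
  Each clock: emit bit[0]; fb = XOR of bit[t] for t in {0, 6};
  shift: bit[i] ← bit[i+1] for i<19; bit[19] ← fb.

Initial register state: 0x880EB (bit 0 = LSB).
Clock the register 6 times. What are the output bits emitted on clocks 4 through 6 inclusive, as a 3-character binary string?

reg_0 = 0x880EB
clock 1: out=1, reg = 0x44075
clock 2: out=1, reg = 0x2203A
clock 3: out=0, reg = 0x1101D
clock 4: out=1, reg = 0x8880E
clock 5: out=0, reg = 0x44407
clock 6: out=1, reg = 0xA2203

101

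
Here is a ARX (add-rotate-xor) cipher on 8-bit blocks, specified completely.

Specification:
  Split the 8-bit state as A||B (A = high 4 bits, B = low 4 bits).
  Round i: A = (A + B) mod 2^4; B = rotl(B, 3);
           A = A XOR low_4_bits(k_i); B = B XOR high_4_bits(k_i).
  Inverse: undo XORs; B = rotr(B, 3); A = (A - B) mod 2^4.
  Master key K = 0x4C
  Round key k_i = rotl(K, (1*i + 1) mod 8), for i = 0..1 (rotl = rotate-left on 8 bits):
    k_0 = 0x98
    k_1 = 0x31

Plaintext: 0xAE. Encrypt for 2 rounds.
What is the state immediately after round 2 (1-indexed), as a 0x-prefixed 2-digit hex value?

s_0 = plaintext = 0xAE
s_1 = Round(s_0, k_0) = 0x0E
s_2 = Round(s_1, k_1) = 0xF4

0xF4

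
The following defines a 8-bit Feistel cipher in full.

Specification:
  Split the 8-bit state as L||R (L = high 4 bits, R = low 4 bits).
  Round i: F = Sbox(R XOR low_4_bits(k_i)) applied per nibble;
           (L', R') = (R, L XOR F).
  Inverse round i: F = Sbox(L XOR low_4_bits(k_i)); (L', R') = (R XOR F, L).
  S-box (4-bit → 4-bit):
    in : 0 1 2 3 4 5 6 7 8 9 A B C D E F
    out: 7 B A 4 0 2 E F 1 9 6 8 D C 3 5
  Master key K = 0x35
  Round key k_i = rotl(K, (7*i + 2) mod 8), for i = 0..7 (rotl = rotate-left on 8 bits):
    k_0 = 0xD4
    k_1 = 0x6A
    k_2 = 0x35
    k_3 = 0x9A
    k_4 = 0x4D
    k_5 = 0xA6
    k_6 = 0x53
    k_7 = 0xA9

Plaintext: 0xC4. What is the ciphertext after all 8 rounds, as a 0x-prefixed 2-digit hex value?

0xCD

s_0 = plaintext = 0xC4
s_1 = Round(s_0, k_0) = 0x4B
s_2 = Round(s_1, k_1) = 0xBF
s_3 = Round(s_2, k_2) = 0xFD
s_4 = Round(s_3, k_3) = 0xD0
s_5 = Round(s_4, k_4) = 0x01
s_6 = Round(s_5, k_5) = 0x1F
s_7 = Round(s_6, k_6) = 0xFC
s_8 = Round(s_7, k_7) = 0xCD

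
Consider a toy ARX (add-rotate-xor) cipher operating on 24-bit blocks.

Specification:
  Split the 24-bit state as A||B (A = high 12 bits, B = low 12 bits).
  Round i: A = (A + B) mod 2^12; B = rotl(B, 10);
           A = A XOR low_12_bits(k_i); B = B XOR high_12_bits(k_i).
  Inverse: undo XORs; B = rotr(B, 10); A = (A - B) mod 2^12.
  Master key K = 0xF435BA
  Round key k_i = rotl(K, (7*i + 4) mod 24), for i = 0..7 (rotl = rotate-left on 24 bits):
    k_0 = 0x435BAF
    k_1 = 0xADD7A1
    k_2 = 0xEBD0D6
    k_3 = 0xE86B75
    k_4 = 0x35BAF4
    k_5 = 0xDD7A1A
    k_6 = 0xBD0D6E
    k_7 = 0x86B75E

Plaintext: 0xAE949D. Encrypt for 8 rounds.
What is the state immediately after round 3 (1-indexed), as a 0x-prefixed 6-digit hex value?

s_0 = plaintext = 0xAE949D
s_1 = Round(s_0, k_0) = 0x429112
s_2 = Round(s_1, k_1) = 0x29A299
s_3 = Round(s_2, k_2) = 0x5E5A1B
s_4 = Round(s_3, k_3) = 0xB75000
s_5 = Round(s_4, k_4) = 0x18135B
s_6 = Round(s_5, k_5) = 0xEC6101
s_7 = Round(s_6, k_6) = 0x2A9F90
s_8 = Round(s_7, k_7) = 0x567B8F

0x5E5A1B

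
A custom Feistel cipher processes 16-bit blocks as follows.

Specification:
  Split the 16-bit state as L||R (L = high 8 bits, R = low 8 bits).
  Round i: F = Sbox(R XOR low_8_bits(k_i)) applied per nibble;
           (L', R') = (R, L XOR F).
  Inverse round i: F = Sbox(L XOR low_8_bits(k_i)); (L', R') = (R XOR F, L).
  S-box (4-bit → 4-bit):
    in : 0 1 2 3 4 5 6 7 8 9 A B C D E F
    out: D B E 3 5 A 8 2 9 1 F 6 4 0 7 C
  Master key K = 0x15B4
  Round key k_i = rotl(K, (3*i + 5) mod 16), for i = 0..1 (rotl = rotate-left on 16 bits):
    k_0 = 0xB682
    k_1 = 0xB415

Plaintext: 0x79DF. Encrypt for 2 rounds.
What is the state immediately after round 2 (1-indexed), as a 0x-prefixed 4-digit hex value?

0xD99B

s_0 = plaintext = 0x79DF
s_1 = Round(s_0, k_0) = 0xDFD9
s_2 = Round(s_1, k_1) = 0xD99B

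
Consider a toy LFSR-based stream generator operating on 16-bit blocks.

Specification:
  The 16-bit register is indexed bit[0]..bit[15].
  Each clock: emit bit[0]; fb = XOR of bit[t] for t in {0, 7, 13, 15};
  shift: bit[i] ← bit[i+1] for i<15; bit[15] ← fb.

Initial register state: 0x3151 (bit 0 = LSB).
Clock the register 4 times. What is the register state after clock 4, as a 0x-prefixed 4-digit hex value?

0xE315

reg_0 = 0x3151
clock 1: out=1, reg = 0x18A8
clock 2: out=0, reg = 0x8C54
clock 3: out=0, reg = 0xC62A
clock 4: out=0, reg = 0xE315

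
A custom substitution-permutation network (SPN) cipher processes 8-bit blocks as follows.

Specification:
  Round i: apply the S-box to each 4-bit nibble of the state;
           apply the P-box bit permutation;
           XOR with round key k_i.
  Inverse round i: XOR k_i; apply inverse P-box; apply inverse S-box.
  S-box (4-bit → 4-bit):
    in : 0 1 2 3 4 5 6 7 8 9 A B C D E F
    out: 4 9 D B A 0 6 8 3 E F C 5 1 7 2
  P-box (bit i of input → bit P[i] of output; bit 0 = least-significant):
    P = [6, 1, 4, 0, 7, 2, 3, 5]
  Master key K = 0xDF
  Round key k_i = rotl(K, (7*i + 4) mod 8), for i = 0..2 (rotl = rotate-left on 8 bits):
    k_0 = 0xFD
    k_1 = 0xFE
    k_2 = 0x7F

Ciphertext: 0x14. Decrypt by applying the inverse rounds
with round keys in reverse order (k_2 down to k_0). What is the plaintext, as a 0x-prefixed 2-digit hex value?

s_0 = ciphertext = 0x14
s_1 = InvRound(s_0, k_2) = 0xB3
s_2 = InvRound(s_1, k_1) = 0x61
s_3 = InvRound(s_2, k_0) = 0xE0

0xE0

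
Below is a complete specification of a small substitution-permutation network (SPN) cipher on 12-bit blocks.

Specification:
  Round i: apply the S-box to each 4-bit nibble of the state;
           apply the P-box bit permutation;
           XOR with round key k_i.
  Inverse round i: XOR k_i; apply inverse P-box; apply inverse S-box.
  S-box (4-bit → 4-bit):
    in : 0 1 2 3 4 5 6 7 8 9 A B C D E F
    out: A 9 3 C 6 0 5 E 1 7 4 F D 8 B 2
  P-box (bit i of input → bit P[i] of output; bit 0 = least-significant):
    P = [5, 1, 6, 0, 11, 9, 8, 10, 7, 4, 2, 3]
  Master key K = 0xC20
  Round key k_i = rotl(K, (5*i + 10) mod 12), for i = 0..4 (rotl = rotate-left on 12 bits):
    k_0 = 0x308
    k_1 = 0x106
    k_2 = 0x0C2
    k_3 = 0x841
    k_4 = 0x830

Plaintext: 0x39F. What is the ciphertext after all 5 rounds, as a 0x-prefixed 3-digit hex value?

0xA6C

s_0 = plaintext = 0x39F
s_1 = Round(s_0, k_0) = 0x806
s_2 = Round(s_1, k_1) = 0x7E6
s_3 = Round(s_2, k_2) = 0xEBE
s_4 = Round(s_3, k_3) = 0x7FA
s_5 = Round(s_4, k_4) = 0xA6C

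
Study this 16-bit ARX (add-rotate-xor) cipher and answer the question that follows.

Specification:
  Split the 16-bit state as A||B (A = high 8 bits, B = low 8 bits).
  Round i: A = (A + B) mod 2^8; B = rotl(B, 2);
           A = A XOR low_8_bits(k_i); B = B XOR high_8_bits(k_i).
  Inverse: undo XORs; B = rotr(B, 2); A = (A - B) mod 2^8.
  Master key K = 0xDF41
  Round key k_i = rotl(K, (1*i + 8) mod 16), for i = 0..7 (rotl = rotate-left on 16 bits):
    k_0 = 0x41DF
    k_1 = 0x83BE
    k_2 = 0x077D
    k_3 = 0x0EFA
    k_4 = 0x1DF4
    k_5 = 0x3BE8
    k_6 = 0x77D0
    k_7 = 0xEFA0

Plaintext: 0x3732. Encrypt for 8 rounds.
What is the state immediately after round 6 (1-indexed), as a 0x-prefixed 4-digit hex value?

s_0 = plaintext = 0x3732
s_1 = Round(s_0, k_0) = 0xB689
s_2 = Round(s_1, k_1) = 0x81A5
s_3 = Round(s_2, k_2) = 0x5B91
s_4 = Round(s_3, k_3) = 0x1648
s_5 = Round(s_4, k_4) = 0xAA3C
s_6 = Round(s_5, k_5) = 0x0ECB
s_7 = Round(s_6, k_6) = 0x0958
s_8 = Round(s_7, k_7) = 0xC18E

0x0ECB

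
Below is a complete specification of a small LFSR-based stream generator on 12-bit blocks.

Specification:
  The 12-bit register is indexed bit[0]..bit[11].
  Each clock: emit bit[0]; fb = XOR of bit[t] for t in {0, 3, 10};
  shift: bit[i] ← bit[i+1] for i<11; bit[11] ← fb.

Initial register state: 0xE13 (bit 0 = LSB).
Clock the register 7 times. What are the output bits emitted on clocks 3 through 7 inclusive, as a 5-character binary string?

00100

reg_0 = 0xE13
clock 1: out=1, reg = 0x709
clock 2: out=1, reg = 0xB84
clock 3: out=0, reg = 0x5C2
clock 4: out=0, reg = 0xAE1
clock 5: out=1, reg = 0xD70
clock 6: out=0, reg = 0xEB8
clock 7: out=0, reg = 0x75C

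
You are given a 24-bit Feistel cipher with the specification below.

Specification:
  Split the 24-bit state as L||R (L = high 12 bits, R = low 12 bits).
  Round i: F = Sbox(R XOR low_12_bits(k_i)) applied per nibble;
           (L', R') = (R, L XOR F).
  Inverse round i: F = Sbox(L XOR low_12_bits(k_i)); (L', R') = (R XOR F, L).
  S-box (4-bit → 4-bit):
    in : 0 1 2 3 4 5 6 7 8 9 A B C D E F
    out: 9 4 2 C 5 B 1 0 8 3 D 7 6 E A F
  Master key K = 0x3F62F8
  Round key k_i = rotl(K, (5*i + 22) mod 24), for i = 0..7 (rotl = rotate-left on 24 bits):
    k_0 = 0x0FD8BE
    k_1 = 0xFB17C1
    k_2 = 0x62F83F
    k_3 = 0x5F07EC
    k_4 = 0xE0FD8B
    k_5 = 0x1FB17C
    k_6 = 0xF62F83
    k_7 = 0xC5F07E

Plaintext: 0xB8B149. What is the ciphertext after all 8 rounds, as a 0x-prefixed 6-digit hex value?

0xC70543

s_0 = plaintext = 0xB8B149
s_1 = Round(s_0, k_0) = 0x14987B
s_2 = Round(s_1, k_1) = 0x87BE34
s_3 = Round(s_2, k_2) = 0xE349EC
s_4 = Round(s_3, k_3) = 0x9EC4AD
s_5 = Round(s_4, k_4) = 0x4ADACD
s_6 = Round(s_5, k_5) = 0xACD3D9
s_7 = Round(s_6, k_6) = 0x3D9C70
s_8 = Round(s_7, k_7) = 0xC70543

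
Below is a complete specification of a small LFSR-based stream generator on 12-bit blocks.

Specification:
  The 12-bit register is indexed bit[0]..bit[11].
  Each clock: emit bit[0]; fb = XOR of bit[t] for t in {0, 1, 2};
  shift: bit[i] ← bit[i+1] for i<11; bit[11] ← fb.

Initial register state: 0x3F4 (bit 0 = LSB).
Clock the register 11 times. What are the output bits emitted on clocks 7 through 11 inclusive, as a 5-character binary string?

11110

reg_0 = 0x3F4
clock 1: out=0, reg = 0x9FA
clock 2: out=0, reg = 0xCFD
clock 3: out=1, reg = 0x67E
clock 4: out=0, reg = 0x33F
clock 5: out=1, reg = 0x99F
clock 6: out=1, reg = 0xCCF
clock 7: out=1, reg = 0xE67
clock 8: out=1, reg = 0xF33
clock 9: out=1, reg = 0x799
clock 10: out=1, reg = 0xBCC
clock 11: out=0, reg = 0xDE6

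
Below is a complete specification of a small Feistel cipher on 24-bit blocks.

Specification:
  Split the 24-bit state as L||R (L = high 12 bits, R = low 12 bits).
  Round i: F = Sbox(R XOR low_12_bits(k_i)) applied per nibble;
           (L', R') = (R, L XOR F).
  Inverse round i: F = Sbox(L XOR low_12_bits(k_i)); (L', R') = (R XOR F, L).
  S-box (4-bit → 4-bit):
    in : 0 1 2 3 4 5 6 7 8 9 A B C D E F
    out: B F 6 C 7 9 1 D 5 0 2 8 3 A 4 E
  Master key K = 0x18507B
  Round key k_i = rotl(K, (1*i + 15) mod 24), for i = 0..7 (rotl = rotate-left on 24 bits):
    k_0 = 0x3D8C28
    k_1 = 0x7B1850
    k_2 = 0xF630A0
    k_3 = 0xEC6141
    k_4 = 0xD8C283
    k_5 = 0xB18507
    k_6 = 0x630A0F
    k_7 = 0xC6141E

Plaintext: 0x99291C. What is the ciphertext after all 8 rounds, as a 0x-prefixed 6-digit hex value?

0x5A699F

s_0 = plaintext = 0x99291C
s_1 = Round(s_0, k_0) = 0x91C055
s_2 = Round(s_1, k_1) = 0x055CA5
s_3 = Round(s_2, k_2) = 0xCA53EC
s_4 = Round(s_3, k_3) = 0x3ECA8F
s_5 = Round(s_4, k_4) = 0xA8F65F
s_6 = Round(s_5, k_5) = 0x65F61A
s_7 = Round(s_6, k_6) = 0x61A5A6
s_8 = Round(s_7, k_7) = 0x5A699F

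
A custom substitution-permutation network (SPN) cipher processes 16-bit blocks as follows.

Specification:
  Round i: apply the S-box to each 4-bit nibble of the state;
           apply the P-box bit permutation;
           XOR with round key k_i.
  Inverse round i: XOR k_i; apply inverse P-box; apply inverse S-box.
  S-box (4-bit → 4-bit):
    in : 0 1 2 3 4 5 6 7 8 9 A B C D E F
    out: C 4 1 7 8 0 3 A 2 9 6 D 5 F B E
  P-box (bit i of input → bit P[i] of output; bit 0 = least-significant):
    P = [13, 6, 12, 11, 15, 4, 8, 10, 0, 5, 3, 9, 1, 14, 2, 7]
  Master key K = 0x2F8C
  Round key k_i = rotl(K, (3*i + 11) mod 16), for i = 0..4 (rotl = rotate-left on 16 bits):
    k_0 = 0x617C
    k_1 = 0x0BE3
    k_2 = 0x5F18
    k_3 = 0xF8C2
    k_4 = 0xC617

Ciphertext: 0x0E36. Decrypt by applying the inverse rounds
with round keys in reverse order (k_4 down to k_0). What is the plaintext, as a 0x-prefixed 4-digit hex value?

0xAA46

s_0 = ciphertext = 0x0E36
s_1 = InvRound(s_0, k_4) = 0x8624
s_2 = InvRound(s_1, k_3) = 0xD74D
s_3 = InvRound(s_2, k_2) = 0x1267
s_4 = InvRound(s_3, k_1) = 0x0510
s_5 = InvRound(s_4, k_0) = 0xAA46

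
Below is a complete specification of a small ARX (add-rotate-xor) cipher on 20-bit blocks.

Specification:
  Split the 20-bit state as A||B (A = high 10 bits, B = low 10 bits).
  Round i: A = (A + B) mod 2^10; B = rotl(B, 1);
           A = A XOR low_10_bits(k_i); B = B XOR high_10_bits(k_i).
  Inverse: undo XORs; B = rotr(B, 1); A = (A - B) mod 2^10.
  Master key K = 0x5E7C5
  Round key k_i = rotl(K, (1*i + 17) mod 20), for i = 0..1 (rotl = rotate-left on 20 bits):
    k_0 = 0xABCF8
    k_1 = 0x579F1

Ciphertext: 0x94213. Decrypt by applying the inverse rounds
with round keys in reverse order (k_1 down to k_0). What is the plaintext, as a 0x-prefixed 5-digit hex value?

0x1FE84

s_0 = ciphertext = 0x94213
s_1 = InvRound(s_0, k_1) = 0xFEFA6
s_2 = InvRound(s_1, k_0) = 0x1FE84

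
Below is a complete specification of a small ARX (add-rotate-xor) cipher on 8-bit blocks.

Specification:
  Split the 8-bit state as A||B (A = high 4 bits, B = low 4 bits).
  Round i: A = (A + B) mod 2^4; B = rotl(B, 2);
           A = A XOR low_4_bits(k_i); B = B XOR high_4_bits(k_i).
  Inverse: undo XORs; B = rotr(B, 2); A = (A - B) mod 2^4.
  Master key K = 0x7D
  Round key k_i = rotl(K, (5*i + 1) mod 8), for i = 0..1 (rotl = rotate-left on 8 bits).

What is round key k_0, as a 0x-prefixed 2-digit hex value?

0xFA

K = 0x7D
k_0 = rotl(K, (5*0+1) mod 8) = rotl(K, 1) = 0xFA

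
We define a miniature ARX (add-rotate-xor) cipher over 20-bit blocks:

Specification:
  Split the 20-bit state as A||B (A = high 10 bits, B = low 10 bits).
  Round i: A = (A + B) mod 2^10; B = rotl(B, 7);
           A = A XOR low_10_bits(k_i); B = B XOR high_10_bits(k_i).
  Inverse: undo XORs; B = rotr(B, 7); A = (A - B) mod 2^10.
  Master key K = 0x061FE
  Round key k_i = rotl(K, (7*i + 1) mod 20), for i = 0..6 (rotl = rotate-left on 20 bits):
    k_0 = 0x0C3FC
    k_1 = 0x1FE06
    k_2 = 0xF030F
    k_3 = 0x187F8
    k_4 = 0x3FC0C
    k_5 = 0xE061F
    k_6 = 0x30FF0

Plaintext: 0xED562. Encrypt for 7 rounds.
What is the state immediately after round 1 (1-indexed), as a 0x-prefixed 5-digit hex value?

0xBAD1C

s_0 = plaintext = 0xED562
s_1 = Round(s_0, k_0) = 0xBAD1C
s_2 = Round(s_1, k_1) = 0x8065C
s_3 = Round(s_2, k_2) = 0xD498B
s_4 = Round(s_3, k_3) = 0xC95D0
s_5 = Round(s_4, k_4) = 0x3E4C5
s_6 = Round(s_5, k_5) = 0xE8519
s_7 = Round(s_6, k_6) = 0xD2860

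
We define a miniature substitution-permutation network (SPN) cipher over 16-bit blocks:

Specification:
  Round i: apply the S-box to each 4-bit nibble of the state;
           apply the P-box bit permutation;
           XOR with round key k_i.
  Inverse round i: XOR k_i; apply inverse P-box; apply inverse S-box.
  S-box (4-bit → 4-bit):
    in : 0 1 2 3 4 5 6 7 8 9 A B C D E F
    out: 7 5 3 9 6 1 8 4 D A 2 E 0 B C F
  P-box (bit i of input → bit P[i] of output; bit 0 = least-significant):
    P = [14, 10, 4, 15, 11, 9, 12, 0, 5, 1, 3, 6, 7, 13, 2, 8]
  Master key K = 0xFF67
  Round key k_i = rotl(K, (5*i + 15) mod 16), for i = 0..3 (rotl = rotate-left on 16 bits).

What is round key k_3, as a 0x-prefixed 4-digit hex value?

K = 0xFF67
k_0 = rotl(K, (5*0+15) mod 16) = rotl(K, 15) = 0xFFB3
k_1 = rotl(K, (5*1+15) mod 16) = rotl(K, 4) = 0xF67F
k_2 = rotl(K, (5*2+15) mod 16) = rotl(K, 9) = 0xCFFE
k_3 = rotl(K, (5*3+15) mod 16) = rotl(K, 14) = 0xFFD9

0xFFD9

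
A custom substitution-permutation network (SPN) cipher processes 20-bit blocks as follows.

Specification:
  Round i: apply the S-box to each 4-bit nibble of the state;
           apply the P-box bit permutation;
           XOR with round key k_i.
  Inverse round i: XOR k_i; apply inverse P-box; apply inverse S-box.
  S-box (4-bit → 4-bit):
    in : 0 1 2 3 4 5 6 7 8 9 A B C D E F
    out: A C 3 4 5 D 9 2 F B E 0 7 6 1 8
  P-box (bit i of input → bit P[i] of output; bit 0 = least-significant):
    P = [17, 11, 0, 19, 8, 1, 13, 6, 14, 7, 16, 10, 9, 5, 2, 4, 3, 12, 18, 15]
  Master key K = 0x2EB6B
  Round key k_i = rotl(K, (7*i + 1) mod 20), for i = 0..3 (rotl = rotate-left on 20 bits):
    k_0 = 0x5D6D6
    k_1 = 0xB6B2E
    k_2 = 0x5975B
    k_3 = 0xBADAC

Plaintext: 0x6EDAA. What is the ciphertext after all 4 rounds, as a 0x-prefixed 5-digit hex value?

s_0 = plaintext = 0x6EDAA
s_1 = Round(s_0, k_0) = 0xC7C1D
s_2 = Round(s_1, k_1) = 0xE13C7
s_3 = Round(s_2, k_2) = 0x4BE45
s_4 = Round(s_3, k_3) = 0x5CCA5

0x5CCA5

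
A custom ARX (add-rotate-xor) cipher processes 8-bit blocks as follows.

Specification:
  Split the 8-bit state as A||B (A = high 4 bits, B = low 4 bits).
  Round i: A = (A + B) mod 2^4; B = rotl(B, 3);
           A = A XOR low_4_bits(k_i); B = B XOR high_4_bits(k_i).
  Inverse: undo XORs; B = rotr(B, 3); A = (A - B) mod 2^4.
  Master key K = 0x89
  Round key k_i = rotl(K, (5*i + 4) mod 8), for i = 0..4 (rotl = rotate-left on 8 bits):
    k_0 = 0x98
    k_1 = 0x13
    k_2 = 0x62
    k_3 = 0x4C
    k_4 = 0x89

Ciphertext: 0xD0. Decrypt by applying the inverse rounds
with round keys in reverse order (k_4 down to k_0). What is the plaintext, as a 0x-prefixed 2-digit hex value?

s_0 = ciphertext = 0xD0
s_1 = InvRound(s_0, k_4) = 0x31
s_2 = InvRound(s_1, k_3) = 0x5A
s_3 = InvRound(s_2, k_2) = 0xE9
s_4 = InvRound(s_3, k_1) = 0xC1
s_5 = InvRound(s_4, k_0) = 0x31

0x31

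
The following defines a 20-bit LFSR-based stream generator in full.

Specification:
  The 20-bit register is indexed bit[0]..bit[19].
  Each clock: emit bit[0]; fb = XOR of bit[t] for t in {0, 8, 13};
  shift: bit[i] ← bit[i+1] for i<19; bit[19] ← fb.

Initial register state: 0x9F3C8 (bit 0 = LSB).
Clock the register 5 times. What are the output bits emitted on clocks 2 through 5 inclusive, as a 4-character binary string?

0010

reg_0 = 0x9F3C8
clock 1: out=0, reg = 0x4F9E4
clock 2: out=0, reg = 0x27CF2
clock 3: out=0, reg = 0x93E79
clock 4: out=1, reg = 0x49F3C
clock 5: out=0, reg = 0xA4F9E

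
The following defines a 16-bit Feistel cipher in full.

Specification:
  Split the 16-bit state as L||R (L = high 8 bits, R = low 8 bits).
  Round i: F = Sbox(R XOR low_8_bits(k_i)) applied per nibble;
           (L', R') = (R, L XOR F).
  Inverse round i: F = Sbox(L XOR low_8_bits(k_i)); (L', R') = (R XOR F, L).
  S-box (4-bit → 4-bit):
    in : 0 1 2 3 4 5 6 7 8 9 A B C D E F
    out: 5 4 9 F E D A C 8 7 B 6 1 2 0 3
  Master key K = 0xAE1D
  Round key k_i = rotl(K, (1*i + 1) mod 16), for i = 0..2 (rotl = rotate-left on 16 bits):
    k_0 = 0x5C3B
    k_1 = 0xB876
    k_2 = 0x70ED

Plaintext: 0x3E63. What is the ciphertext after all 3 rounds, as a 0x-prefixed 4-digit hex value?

s_0 = plaintext = 0x3E63
s_1 = Round(s_0, k_0) = 0x63E6
s_2 = Round(s_1, k_1) = 0xE616
s_3 = Round(s_2, k_2) = 0x16D0

0x16D0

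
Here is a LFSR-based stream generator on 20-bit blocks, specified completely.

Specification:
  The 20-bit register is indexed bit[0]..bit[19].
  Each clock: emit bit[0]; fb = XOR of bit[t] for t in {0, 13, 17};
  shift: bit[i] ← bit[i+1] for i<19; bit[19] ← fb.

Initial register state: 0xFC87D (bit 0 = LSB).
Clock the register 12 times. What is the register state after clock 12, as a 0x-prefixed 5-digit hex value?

0x324FC

reg_0 = 0xFC87D
clock 1: out=1, reg = 0x7E43E
clock 2: out=0, reg = 0x3F21F
clock 3: out=1, reg = 0x9F90F
clock 4: out=1, reg = 0x4FC87
clock 5: out=1, reg = 0x27E43
clock 6: out=1, reg = 0x93F21
clock 7: out=1, reg = 0x49F90
clock 8: out=0, reg = 0x24FC8
clock 9: out=0, reg = 0x927E4
clock 10: out=0, reg = 0xC93F2
clock 11: out=0, reg = 0x649F9
clock 12: out=1, reg = 0x324FC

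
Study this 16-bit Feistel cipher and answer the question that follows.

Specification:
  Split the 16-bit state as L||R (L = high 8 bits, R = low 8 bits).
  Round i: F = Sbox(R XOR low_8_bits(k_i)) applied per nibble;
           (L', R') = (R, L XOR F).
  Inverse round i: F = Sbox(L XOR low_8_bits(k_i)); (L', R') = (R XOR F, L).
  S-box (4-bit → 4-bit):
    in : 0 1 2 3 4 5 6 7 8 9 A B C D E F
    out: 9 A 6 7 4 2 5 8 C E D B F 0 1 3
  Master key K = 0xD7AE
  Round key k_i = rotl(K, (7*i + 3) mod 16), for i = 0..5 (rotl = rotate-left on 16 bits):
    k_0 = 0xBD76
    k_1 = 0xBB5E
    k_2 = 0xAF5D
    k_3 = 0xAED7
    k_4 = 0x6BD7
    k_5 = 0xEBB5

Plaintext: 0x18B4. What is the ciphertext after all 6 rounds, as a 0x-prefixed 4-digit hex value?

0x4096

s_0 = plaintext = 0x18B4
s_1 = Round(s_0, k_0) = 0xB4EE
s_2 = Round(s_1, k_1) = 0xEE0D
s_3 = Round(s_2, k_2) = 0x0DC7
s_4 = Round(s_3, k_3) = 0xC7A4
s_5 = Round(s_4, k_4) = 0xA440
s_6 = Round(s_5, k_5) = 0x4096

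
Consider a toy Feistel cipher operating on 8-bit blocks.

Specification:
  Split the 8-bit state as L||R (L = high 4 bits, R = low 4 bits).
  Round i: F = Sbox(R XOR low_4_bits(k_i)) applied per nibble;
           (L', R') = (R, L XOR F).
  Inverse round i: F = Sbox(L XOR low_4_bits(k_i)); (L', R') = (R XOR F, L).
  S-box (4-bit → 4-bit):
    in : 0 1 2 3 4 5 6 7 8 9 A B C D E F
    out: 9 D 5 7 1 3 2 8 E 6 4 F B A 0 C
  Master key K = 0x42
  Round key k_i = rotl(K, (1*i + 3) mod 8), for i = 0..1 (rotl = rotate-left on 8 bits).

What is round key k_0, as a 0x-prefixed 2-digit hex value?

K = 0x42
k_0 = rotl(K, (1*0+3) mod 8) = rotl(K, 3) = 0x12

0x12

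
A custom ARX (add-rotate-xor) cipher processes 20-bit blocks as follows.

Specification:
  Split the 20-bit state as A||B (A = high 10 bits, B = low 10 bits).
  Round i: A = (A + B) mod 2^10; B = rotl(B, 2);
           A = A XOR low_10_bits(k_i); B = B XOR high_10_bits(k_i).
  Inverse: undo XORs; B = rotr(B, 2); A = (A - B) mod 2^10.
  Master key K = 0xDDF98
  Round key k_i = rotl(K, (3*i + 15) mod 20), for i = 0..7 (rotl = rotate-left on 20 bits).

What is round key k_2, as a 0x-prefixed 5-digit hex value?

0xBBF31

K = 0xDDF98
k_0 = rotl(K, (3*0+15) mod 20) = rotl(K, 15) = 0xC6EFC
k_1 = rotl(K, (3*1+15) mod 20) = rotl(K, 18) = 0x377E6
k_2 = rotl(K, (3*2+15) mod 20) = rotl(K, 1) = 0xBBF31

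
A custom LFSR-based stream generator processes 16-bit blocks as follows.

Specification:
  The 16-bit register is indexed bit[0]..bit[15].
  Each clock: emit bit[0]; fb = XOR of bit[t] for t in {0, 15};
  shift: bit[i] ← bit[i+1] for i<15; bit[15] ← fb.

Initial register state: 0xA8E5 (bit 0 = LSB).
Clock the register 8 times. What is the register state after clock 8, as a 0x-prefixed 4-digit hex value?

reg_0 = 0xA8E5
clock 1: out=1, reg = 0x5472
clock 2: out=0, reg = 0x2A39
clock 3: out=1, reg = 0x951C
clock 4: out=0, reg = 0xCA8E
clock 5: out=0, reg = 0xE547
clock 6: out=1, reg = 0x72A3
clock 7: out=1, reg = 0xB951
clock 8: out=1, reg = 0x5CA8

0x5CA8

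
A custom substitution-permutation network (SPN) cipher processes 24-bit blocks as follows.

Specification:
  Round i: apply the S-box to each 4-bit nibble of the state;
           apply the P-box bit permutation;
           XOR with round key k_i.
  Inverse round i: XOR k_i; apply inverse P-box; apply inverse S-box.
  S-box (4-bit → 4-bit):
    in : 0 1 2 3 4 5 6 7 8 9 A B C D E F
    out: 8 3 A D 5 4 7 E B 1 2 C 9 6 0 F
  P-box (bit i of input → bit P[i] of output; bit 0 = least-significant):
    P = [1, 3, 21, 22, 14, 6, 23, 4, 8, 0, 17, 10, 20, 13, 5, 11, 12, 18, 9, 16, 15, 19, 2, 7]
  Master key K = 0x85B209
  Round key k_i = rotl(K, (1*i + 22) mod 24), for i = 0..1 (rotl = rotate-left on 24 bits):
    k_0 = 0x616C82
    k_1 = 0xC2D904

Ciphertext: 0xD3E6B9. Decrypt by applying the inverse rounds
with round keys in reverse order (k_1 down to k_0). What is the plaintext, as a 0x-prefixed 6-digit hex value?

s_0 = ciphertext = 0xD3E6B9
s_1 = InvRound(s_0, k_1) = 0xB3F80A
s_2 = InvRound(s_1, k_0) = 0xC99B52

0xC99B52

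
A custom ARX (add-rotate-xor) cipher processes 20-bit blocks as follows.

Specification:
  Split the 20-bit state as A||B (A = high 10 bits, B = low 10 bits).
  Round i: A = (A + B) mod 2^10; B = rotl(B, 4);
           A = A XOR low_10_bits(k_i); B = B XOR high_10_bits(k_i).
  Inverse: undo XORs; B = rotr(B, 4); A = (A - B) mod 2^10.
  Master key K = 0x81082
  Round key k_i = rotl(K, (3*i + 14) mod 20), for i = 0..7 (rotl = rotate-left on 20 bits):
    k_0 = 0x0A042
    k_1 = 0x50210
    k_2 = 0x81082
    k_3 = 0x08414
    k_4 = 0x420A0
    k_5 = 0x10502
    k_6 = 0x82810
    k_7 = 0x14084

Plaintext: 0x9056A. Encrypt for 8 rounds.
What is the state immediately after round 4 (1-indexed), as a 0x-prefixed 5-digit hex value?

s_0 = plaintext = 0x9056A
s_1 = Round(s_0, k_0) = 0xFA68D
s_2 = Round(s_1, k_1) = 0x1999A
s_3 = Round(s_2, k_2) = 0xA0BA2
s_4 = Round(s_3, k_3) = 0x8C20F
s_5 = Round(s_4, k_4) = 0x27DF0
s_6 = Round(s_5, k_5) = 0xE3746
s_7 = Round(s_6, k_6) = 0xB0E67
s_8 = Round(s_7, k_7) = 0x6BA29

0x8C20F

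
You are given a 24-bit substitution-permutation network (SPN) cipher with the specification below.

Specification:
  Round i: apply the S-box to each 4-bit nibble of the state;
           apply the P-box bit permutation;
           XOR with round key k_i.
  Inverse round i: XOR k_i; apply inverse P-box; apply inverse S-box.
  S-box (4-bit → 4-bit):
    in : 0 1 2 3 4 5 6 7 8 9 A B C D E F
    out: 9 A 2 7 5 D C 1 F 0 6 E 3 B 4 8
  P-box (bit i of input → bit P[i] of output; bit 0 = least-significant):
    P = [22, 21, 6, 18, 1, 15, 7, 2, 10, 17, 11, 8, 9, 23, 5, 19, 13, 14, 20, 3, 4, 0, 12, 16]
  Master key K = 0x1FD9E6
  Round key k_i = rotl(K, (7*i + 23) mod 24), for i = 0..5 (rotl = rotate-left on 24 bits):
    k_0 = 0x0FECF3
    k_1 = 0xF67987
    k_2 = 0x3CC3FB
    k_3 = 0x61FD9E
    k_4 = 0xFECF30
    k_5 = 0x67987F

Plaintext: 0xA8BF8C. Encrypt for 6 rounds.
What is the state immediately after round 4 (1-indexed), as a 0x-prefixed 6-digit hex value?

0xB010F9

s_0 = plaintext = 0xA8BF8C
s_1 = Round(s_0, k_0) = 0xF71D5C
s_2 = Round(s_1, k_1) = 0x1D5C01
s_3 = Round(s_2, k_2) = 0x13A5D4
s_4 = Round(s_3, k_3) = 0xB010F9
s_5 = Round(s_4, k_4) = 0x77FA3D
s_6 = Round(s_5, k_5) = 0x0930ED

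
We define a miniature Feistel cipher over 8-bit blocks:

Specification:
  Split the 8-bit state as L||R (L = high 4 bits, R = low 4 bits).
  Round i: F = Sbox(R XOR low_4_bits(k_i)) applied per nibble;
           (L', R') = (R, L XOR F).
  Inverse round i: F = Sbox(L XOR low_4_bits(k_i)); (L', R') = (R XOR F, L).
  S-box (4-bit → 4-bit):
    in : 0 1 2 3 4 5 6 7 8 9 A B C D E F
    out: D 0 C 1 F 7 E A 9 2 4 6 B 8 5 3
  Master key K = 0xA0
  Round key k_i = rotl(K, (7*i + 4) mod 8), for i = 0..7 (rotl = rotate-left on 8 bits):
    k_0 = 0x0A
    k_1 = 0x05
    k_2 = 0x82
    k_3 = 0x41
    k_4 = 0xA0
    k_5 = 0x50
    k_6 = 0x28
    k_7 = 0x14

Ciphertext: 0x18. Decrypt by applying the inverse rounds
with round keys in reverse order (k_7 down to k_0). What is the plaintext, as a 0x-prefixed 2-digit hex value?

0xFD

s_0 = ciphertext = 0x18
s_1 = InvRound(s_0, k_7) = 0xF1
s_2 = InvRound(s_1, k_6) = 0xBF
s_3 = InvRound(s_2, k_5) = 0x9B
s_4 = InvRound(s_3, k_4) = 0x99
s_5 = InvRound(s_4, k_3) = 0x09
s_6 = InvRound(s_5, k_2) = 0x50
s_7 = InvRound(s_6, k_1) = 0xD5
s_8 = InvRound(s_7, k_0) = 0xFD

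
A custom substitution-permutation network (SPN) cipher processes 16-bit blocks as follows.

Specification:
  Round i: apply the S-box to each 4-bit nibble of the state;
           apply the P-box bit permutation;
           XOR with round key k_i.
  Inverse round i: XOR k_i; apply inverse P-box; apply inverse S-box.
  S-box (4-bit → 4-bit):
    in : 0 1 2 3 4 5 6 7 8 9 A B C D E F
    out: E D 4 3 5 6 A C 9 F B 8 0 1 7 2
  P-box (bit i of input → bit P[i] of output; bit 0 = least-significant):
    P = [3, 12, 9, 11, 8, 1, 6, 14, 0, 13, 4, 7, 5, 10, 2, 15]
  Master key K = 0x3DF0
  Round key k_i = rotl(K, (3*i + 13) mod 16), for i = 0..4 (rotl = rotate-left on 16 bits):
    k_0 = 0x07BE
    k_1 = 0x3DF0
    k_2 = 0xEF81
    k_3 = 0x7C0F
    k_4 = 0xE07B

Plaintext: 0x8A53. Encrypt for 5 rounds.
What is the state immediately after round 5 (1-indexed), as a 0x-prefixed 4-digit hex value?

s_0 = plaintext = 0x8A53
s_1 = Round(s_0, k_0) = 0xB755
s_2 = Round(s_1, k_1) = 0xAF22
s_3 = Round(s_2, k_2) = 0x49E1
s_4 = Round(s_3, k_3) = 0x57F0
s_5 = Round(s_4, k_4) = 0xFEED

0xFEED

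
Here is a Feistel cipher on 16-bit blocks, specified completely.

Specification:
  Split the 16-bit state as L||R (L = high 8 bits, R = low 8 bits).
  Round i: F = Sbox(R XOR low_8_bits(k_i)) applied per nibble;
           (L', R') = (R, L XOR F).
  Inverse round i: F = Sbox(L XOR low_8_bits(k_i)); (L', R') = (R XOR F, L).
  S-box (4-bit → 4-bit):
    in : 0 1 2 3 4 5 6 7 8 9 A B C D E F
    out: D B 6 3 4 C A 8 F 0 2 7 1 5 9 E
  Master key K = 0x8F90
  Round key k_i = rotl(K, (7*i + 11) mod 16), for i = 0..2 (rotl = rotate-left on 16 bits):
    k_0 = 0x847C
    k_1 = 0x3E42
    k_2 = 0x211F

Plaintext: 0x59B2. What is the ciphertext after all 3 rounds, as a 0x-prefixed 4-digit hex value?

0x64C7

s_0 = plaintext = 0x59B2
s_1 = Round(s_0, k_0) = 0xB240
s_2 = Round(s_1, k_1) = 0x4064
s_3 = Round(s_2, k_2) = 0x64C7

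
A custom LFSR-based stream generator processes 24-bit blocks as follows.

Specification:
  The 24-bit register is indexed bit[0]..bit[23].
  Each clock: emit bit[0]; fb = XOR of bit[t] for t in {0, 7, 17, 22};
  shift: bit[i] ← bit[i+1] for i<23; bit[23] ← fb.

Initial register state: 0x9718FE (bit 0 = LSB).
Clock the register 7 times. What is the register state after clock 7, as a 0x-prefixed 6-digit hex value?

0xFD2E31

reg_0 = 0x9718FE
clock 1: out=0, reg = 0x4B8C7F
clock 2: out=1, reg = 0xA5C63F
clock 3: out=1, reg = 0xD2E31F
clock 4: out=1, reg = 0xE9718F
clock 5: out=1, reg = 0xF4B8C7
clock 6: out=1, reg = 0xFA5C63
clock 7: out=1, reg = 0xFD2E31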